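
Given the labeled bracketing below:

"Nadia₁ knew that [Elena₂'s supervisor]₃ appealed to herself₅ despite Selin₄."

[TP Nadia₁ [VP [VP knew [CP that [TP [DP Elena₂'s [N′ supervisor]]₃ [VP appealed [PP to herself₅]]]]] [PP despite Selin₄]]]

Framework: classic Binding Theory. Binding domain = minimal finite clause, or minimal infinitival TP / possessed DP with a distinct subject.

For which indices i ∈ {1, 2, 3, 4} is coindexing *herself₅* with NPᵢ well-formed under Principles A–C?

{3}

*herself* is an anaphor, so Principle A applies: it must be bound in its binding domain.
Binding domain of *herself₅*: the embedded TP, whose subject is [Elena₂'s supervisor]₃.
*Nadia₁* c-commands the anaphor but is outside its binding domain → cannot satisfy Principle A.
*Elena₂* does not c-command the anaphor → cannot bind it.
*[Elena₂'s supervisor]₃* c-commands the anaphor within its binding domain → licit binder.
*Selin₄* does not c-command the anaphor → cannot bind it.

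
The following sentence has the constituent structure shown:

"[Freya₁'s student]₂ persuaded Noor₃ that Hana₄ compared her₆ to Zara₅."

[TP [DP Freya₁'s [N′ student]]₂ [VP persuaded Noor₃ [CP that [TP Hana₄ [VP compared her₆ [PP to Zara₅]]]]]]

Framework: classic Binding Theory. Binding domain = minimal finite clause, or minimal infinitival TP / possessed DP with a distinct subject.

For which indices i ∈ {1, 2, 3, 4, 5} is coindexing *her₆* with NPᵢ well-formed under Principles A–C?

{1, 2, 3}

*her* is a pronoun, so Principle B applies: it must be free in its binding domain.
Binding domain of *her₆*: the embedded TP, whose subject is Hana₄.
*Freya₁* and the pronoun do not c-command one another → neither Principle B nor Principle C is at stake; coindexation permitted.
*[Freya₁'s student]₂* c-commands the pronoun but from outside its binding domain, and is not c-commanded by it → coindexation permitted.
*Noor₃* c-commands the pronoun but from outside its binding domain, and is not c-commanded by it → coindexation permitted.
*Hana₄* c-commands the pronoun within its binding domain → coindexation would violate Principle B.
*Zara₅*: the pronoun c-commands this R-expression → coindexation would violate Principle C on *Zara₅*.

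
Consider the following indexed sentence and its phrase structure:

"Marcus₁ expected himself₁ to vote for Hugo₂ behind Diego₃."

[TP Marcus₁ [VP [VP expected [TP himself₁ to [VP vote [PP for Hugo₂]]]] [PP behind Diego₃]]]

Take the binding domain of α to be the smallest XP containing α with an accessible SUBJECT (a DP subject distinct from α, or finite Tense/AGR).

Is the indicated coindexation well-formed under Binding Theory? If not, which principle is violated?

The two coindexed NPs are *Marcus₁* and *himself₁*.
*himself₁* is an anaphor; its binding domain is the matrix TP, whose subject is Marcus₁. *Marcus₁* c-commands it within that domain and shares its index, so Principle A is satisfied.
*Marcus₁* is an R-expression; *himself₁* does not c-command it, and no other NP shares its index, so Principle C is satisfied.
All principles are respected.

grammatical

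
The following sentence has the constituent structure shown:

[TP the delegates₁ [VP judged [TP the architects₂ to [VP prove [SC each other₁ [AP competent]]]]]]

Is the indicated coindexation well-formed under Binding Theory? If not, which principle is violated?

Principle A

The two coindexed NPs are *the delegates₁* and *each other₁*.
*each other₁* is an anaphor. Principle A requires it to be bound within its binding domain — the embedded TP, whose subject is the architects₂.
Within that domain it is c-commanded by *the architects₂*, which does not share its index.
*the delegates₁* does c-command the anaphor, but from outside its binding domain.
The anaphor is unbound in its domain → Principle A violation.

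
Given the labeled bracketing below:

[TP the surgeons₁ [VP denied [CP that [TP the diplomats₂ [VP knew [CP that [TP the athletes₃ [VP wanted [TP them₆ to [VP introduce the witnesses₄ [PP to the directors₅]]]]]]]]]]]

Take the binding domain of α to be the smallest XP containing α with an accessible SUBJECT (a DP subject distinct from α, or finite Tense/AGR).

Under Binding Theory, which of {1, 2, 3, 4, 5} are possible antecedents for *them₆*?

*them* is a pronoun, so Principle B applies: it must be free in its binding domain.
Binding domain of *them₆*: the embedded TP, whose subject is the athletes₃.
*the surgeons₁* c-commands the pronoun but from outside its binding domain, and is not c-commanded by it → coindexation permitted.
*the diplomats₂* c-commands the pronoun but from outside its binding domain, and is not c-commanded by it → coindexation permitted.
*the athletes₃* c-commands the pronoun within its binding domain → coindexation would violate Principle B.
*the witnesses₄*: the pronoun c-commands this R-expression → coindexation would violate Principle C on *the witnesses₄*.
*the directors₅*: the pronoun c-commands this R-expression → coindexation would violate Principle C on *the directors₅*.

{1, 2}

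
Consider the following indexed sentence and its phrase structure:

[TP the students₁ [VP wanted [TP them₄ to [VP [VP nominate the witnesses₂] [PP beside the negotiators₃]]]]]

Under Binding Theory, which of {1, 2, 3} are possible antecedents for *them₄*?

*them* is a pronoun, so Principle B applies: it must be free in its binding domain.
Binding domain of *them₄*: the matrix TP, whose subject is the students₁.
*the students₁* c-commands the pronoun within its binding domain → coindexation would violate Principle B.
*the witnesses₂*: the pronoun c-commands this R-expression → coindexation would violate Principle C on *the witnesses₂*.
*the negotiators₃*: the pronoun c-commands this R-expression → coindexation would violate Principle C on *the negotiators₃*.

none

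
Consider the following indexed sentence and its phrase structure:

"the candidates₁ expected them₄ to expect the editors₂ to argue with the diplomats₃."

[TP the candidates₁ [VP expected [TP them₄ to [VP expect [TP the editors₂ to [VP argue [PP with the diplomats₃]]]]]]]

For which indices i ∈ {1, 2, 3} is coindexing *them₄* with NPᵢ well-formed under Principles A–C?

*them* is a pronoun, so Principle B applies: it must be free in its binding domain.
Binding domain of *them₄*: the matrix TP, whose subject is the candidates₁.
*the candidates₁* c-commands the pronoun within its binding domain → coindexation would violate Principle B.
*the editors₂*: the pronoun c-commands this R-expression → coindexation would violate Principle C on *the editors₂*.
*the diplomats₃*: the pronoun c-commands this R-expression → coindexation would violate Principle C on *the diplomats₃*.

none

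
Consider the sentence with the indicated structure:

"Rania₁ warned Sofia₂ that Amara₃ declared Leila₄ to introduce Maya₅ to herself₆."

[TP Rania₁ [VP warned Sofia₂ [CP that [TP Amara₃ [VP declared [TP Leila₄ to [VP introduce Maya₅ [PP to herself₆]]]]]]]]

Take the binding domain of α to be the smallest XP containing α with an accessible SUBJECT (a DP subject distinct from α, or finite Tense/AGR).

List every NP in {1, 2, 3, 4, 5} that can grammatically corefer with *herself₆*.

*herself* is an anaphor, so Principle A applies: it must be bound in its binding domain.
Binding domain of *herself₆*: the embedded TP, whose subject is Leila₄.
*Rania₁* c-commands the anaphor but is outside its binding domain → cannot satisfy Principle A.
*Sofia₂* c-commands the anaphor but is outside its binding domain → cannot satisfy Principle A.
*Amara₃* c-commands the anaphor but is outside its binding domain → cannot satisfy Principle A.
*Leila₄* c-commands the anaphor within its binding domain → licit binder.
*Maya₅* c-commands the anaphor within its binding domain → licit binder.

{4, 5}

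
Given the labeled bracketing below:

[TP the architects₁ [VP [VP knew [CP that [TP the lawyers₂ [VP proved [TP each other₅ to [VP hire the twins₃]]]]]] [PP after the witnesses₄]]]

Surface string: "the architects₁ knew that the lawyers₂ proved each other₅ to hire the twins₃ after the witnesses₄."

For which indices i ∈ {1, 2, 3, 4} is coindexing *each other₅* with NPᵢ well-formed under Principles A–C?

{2}

*each other* is an anaphor, so Principle A applies: it must be bound in its binding domain.
Binding domain of *each other₅*: the embedded TP, whose subject is the lawyers₂.
*the architects₁* c-commands the anaphor but is outside its binding domain → cannot satisfy Principle A.
*the lawyers₂* c-commands the anaphor within its binding domain → licit binder.
*the twins₃* does not c-command the anaphor → cannot bind it.
*the witnesses₄* does not c-command the anaphor → cannot bind it.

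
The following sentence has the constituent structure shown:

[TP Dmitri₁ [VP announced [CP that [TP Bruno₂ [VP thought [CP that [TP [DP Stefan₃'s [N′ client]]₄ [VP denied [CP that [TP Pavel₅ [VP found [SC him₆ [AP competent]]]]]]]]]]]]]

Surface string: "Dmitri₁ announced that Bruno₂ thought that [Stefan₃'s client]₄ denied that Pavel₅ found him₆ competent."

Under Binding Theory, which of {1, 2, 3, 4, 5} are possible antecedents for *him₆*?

*him* is a pronoun, so Principle B applies: it must be free in its binding domain.
Binding domain of *him₆*: the embedded TP, whose subject is Pavel₅.
*Dmitri₁* c-commands the pronoun but from outside its binding domain, and is not c-commanded by it → coindexation permitted.
*Bruno₂* c-commands the pronoun but from outside its binding domain, and is not c-commanded by it → coindexation permitted.
*Stefan₃* and the pronoun do not c-command one another → neither Principle B nor Principle C is at stake; coindexation permitted.
*[Stefan₃'s client]₄* c-commands the pronoun but from outside its binding domain, and is not c-commanded by it → coindexation permitted.
*Pavel₅* c-commands the pronoun within its binding domain → coindexation would violate Principle B.

{1, 2, 3, 4}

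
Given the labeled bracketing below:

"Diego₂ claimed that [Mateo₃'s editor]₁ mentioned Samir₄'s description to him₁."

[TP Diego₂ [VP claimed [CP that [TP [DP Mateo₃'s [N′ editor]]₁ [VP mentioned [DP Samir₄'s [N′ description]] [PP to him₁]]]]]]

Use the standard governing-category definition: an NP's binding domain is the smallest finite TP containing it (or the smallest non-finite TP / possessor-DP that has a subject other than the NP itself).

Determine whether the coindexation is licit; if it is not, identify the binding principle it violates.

The two coindexed NPs are *[Mateo₃'s editor]₁* and *him₁*.
*him₁* is a pronoun. Its binding domain is the embedded TP, whose subject is [Mateo₃'s editor]₁.
*[Mateo₃'s editor]₁* c-commands it within that domain and carries the same index.
The pronoun is locally bound → Principle B violation.

Principle B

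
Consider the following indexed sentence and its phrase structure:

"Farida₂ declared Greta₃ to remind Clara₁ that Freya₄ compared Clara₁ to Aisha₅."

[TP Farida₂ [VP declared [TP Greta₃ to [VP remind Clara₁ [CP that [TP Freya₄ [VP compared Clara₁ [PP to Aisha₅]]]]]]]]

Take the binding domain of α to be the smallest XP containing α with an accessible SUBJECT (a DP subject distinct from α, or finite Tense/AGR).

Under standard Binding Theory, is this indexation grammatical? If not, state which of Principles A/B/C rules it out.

The two coindexed NPs are *Clara₁* (the lower occurrence) and *Clara₁* (the higher occurrence).
*Clara₁* (the lower occurrence) is an R-expression. Principle C requires it to be free everywhere.
*Clara₁* (the higher occurrence) c-commands it and carries the same index.
The R-expression is bound → Principle C violation.

Principle C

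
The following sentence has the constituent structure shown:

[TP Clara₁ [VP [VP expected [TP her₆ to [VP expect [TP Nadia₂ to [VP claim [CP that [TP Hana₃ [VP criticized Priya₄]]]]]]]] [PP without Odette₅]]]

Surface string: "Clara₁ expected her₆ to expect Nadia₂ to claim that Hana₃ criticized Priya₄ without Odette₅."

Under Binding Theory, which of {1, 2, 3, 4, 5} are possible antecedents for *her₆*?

{5}

*her* is a pronoun, so Principle B applies: it must be free in its binding domain.
Binding domain of *her₆*: the matrix TP, whose subject is Clara₁.
*Clara₁* c-commands the pronoun within its binding domain → coindexation would violate Principle B.
*Nadia₂*: the pronoun c-commands this R-expression → coindexation would violate Principle C on *Nadia₂*.
*Hana₃*: the pronoun c-commands this R-expression → coindexation would violate Principle C on *Hana₃*.
*Priya₄*: the pronoun c-commands this R-expression → coindexation would violate Principle C on *Priya₄*.
*Odette₅* and the pronoun do not c-command one another → neither Principle B nor Principle C is at stake; coindexation permitted.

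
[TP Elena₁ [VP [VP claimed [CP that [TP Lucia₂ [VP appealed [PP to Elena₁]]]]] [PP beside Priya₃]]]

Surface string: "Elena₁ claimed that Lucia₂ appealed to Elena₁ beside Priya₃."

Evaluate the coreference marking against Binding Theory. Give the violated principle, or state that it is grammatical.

The two coindexed NPs are *Elena₁* (the higher occurrence) and *Elena₁* (the lower occurrence).
*Elena₁* (the lower occurrence) is an R-expression. Principle C requires it to be free everywhere.
*Elena₁* (the higher occurrence) c-commands it and carries the same index.
The R-expression is bound → Principle C violation.

Principle C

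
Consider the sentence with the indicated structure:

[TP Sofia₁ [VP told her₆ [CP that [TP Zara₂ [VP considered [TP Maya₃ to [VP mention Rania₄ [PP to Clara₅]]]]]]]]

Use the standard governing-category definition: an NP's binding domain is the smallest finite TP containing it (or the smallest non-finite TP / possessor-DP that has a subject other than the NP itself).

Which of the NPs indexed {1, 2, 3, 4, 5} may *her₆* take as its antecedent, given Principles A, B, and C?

*her* is a pronoun, so Principle B applies: it must be free in its binding domain.
Binding domain of *her₆*: the matrix TP, whose subject is Sofia₁.
*Sofia₁* c-commands the pronoun within its binding domain → coindexation would violate Principle B.
*Zara₂*: the pronoun c-commands this R-expression → coindexation would violate Principle C on *Zara₂*.
*Maya₃*: the pronoun c-commands this R-expression → coindexation would violate Principle C on *Maya₃*.
*Rania₄*: the pronoun c-commands this R-expression → coindexation would violate Principle C on *Rania₄*.
*Clara₅*: the pronoun c-commands this R-expression → coindexation would violate Principle C on *Clara₅*.

none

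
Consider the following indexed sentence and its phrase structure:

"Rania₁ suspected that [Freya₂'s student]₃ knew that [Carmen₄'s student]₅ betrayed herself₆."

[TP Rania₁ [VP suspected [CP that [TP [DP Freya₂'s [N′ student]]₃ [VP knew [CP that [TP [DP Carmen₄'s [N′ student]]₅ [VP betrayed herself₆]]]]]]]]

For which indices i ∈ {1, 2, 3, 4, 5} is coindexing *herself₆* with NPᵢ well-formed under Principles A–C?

*herself* is an anaphor, so Principle A applies: it must be bound in its binding domain.
Binding domain of *herself₆*: the embedded TP, whose subject is [Carmen₄'s student]₅.
*Rania₁* c-commands the anaphor but is outside its binding domain → cannot satisfy Principle A.
*Freya₂* does not c-command the anaphor → cannot bind it.
*[Freya₂'s student]₃* c-commands the anaphor but is outside its binding domain → cannot satisfy Principle A.
*Carmen₄* does not c-command the anaphor → cannot bind it.
*[Carmen₄'s student]₅* c-commands the anaphor within its binding domain → licit binder.

{5}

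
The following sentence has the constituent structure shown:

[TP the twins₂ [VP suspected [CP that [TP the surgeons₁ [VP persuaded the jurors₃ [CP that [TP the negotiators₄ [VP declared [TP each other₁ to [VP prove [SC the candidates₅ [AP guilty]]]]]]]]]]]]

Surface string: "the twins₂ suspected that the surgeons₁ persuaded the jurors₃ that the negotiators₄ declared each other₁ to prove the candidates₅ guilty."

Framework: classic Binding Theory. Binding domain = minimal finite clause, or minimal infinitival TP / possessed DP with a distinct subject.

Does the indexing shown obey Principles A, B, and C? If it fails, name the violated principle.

The two coindexed NPs are *the surgeons₁* and *each other₁*.
*each other₁* is an anaphor. Principle A requires it to be bound within its binding domain — the embedded TP, whose subject is the negotiators₄.
Within that domain it is c-commanded by *the negotiators₄*, which does not share its index.
*the surgeons₁* does c-command the anaphor, but from outside its binding domain.
The anaphor is unbound in its domain → Principle A violation.

Principle A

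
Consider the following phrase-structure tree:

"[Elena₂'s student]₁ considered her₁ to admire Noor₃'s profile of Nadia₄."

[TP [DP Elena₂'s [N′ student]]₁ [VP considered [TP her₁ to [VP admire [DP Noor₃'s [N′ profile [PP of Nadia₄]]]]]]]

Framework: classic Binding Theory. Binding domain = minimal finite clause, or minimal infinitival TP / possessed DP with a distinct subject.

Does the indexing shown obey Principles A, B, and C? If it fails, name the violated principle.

Principle B

The two coindexed NPs are *[Elena₂'s student]₁* and *her₁*.
*her₁* is a pronoun. Its binding domain is the matrix TP, whose subject is [Elena₂'s student]₁.
*[Elena₂'s student]₁* c-commands it within that domain and carries the same index.
The pronoun is locally bound → Principle B violation.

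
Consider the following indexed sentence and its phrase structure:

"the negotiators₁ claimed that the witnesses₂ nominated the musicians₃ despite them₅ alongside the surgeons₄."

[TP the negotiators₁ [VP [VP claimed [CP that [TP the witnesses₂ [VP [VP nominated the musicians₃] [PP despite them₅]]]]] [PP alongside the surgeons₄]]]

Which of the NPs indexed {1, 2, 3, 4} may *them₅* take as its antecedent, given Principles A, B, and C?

*them* is a pronoun, so Principle B applies: it must be free in its binding domain.
Binding domain of *them₅*: the embedded TP, whose subject is the witnesses₂.
*the negotiators₁* c-commands the pronoun but from outside its binding domain, and is not c-commanded by it → coindexation permitted.
*the witnesses₂* c-commands the pronoun within its binding domain → coindexation would violate Principle B.
*the musicians₃* and the pronoun do not c-command one another → neither Principle B nor Principle C is at stake; coindexation permitted.
*the surgeons₄* and the pronoun do not c-command one another → neither Principle B nor Principle C is at stake; coindexation permitted.

{1, 3, 4}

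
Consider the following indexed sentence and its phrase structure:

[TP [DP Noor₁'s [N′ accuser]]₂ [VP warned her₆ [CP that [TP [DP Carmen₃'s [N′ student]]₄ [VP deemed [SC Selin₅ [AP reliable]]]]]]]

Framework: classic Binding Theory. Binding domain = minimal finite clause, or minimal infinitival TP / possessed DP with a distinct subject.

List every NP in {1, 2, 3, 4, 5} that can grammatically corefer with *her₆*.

*her* is a pronoun, so Principle B applies: it must be free in its binding domain.
Binding domain of *her₆*: the matrix TP, whose subject is [Noor₁'s accuser]₂.
*Noor₁* and the pronoun do not c-command one another → neither Principle B nor Principle C is at stake; coindexation permitted.
*[Noor₁'s accuser]₂* c-commands the pronoun within its binding domain → coindexation would violate Principle B.
*Carmen₃*: the pronoun c-commands this R-expression → coindexation would violate Principle C on *Carmen₃*.
*[Carmen₃'s student]₄*: the pronoun c-commands this R-expression → coindexation would violate Principle C on *[Carmen₃'s student]₄*.
*Selin₅*: the pronoun c-commands this R-expression → coindexation would violate Principle C on *Selin₅*.

{1}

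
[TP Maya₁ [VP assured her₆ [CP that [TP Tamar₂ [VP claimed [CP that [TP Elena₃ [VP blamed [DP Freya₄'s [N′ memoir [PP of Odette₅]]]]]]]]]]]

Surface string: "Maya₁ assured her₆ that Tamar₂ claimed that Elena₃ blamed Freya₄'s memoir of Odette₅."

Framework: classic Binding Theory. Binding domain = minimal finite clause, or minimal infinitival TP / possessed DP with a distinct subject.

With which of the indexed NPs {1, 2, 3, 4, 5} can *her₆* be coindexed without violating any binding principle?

none

*her* is a pronoun, so Principle B applies: it must be free in its binding domain.
Binding domain of *her₆*: the matrix TP, whose subject is Maya₁.
*Maya₁* c-commands the pronoun within its binding domain → coindexation would violate Principle B.
*Tamar₂*: the pronoun c-commands this R-expression → coindexation would violate Principle C on *Tamar₂*.
*Elena₃*: the pronoun c-commands this R-expression → coindexation would violate Principle C on *Elena₃*.
*Freya₄*: the pronoun c-commands this R-expression → coindexation would violate Principle C on *Freya₄*.
*Odette₅*: the pronoun c-commands this R-expression → coindexation would violate Principle C on *Odette₅*.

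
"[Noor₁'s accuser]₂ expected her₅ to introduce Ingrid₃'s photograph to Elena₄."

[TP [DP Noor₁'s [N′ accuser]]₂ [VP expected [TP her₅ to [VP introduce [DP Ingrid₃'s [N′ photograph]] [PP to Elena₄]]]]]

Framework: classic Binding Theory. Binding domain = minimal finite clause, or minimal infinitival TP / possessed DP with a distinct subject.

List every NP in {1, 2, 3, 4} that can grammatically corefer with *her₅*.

{1}

*her* is a pronoun, so Principle B applies: it must be free in its binding domain.
Binding domain of *her₅*: the matrix TP, whose subject is [Noor₁'s accuser]₂.
*Noor₁* and the pronoun do not c-command one another → neither Principle B nor Principle C is at stake; coindexation permitted.
*[Noor₁'s accuser]₂* c-commands the pronoun within its binding domain → coindexation would violate Principle B.
*Ingrid₃*: the pronoun c-commands this R-expression → coindexation would violate Principle C on *Ingrid₃*.
*Elena₄*: the pronoun c-commands this R-expression → coindexation would violate Principle C on *Elena₄*.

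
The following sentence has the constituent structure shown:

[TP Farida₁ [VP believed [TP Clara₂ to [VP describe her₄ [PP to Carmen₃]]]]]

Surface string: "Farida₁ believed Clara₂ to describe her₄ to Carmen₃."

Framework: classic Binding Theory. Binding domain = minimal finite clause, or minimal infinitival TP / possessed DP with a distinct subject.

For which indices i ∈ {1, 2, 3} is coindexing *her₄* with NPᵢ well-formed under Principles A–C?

*her* is a pronoun, so Principle B applies: it must be free in its binding domain.
Binding domain of *her₄*: the embedded TP, whose subject is Clara₂.
*Farida₁* c-commands the pronoun but from outside its binding domain, and is not c-commanded by it → coindexation permitted.
*Clara₂* c-commands the pronoun within its binding domain → coindexation would violate Principle B.
*Carmen₃*: the pronoun c-commands this R-expression → coindexation would violate Principle C on *Carmen₃*.

{1}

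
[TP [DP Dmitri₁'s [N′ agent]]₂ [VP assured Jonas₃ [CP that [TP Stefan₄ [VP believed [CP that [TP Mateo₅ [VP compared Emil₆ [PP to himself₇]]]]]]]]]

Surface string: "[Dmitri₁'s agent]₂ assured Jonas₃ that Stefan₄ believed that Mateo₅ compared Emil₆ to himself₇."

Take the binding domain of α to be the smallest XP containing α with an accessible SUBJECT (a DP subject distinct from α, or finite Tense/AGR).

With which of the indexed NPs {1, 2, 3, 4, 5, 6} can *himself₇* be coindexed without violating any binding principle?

{5, 6}

*himself* is an anaphor, so Principle A applies: it must be bound in its binding domain.
Binding domain of *himself₇*: the embedded TP, whose subject is Mateo₅.
*Dmitri₁* does not c-command the anaphor → cannot bind it.
*[Dmitri₁'s agent]₂* c-commands the anaphor but is outside its binding domain → cannot satisfy Principle A.
*Jonas₃* c-commands the anaphor but is outside its binding domain → cannot satisfy Principle A.
*Stefan₄* c-commands the anaphor but is outside its binding domain → cannot satisfy Principle A.
*Mateo₅* c-commands the anaphor within its binding domain → licit binder.
*Emil₆* c-commands the anaphor within its binding domain → licit binder.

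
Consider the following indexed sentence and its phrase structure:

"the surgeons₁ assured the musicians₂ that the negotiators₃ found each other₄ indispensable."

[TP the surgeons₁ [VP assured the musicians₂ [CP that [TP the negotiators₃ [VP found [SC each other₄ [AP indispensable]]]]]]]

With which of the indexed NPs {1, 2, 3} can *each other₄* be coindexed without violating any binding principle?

*each other* is an anaphor, so Principle A applies: it must be bound in its binding domain.
Binding domain of *each other₄*: the embedded TP, whose subject is the negotiators₃.
*the surgeons₁* c-commands the anaphor but is outside its binding domain → cannot satisfy Principle A.
*the musicians₂* c-commands the anaphor but is outside its binding domain → cannot satisfy Principle A.
*the negotiators₃* c-commands the anaphor within its binding domain → licit binder.

{3}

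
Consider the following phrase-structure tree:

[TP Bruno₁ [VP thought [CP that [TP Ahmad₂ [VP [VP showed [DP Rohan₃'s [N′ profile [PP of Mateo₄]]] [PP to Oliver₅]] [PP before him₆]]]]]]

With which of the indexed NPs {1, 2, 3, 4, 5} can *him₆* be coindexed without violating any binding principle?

*him* is a pronoun, so Principle B applies: it must be free in its binding domain.
Binding domain of *him₆*: the embedded TP, whose subject is Ahmad₂.
*Bruno₁* c-commands the pronoun but from outside its binding domain, and is not c-commanded by it → coindexation permitted.
*Ahmad₂* c-commands the pronoun within its binding domain → coindexation would violate Principle B.
*Rohan₃* and the pronoun do not c-command one another → neither Principle B nor Principle C is at stake; coindexation permitted.
*Mateo₄* and the pronoun do not c-command one another → neither Principle B nor Principle C is at stake; coindexation permitted.
*Oliver₅* and the pronoun do not c-command one another → neither Principle B nor Principle C is at stake; coindexation permitted.

{1, 3, 4, 5}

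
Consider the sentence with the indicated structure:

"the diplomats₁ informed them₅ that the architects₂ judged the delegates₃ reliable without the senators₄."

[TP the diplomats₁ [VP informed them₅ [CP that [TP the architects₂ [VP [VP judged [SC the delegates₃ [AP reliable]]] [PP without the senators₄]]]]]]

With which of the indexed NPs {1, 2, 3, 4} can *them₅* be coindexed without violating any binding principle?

*them* is a pronoun, so Principle B applies: it must be free in its binding domain.
Binding domain of *them₅*: the matrix TP, whose subject is the diplomats₁.
*the diplomats₁* c-commands the pronoun within its binding domain → coindexation would violate Principle B.
*the architects₂*: the pronoun c-commands this R-expression → coindexation would violate Principle C on *the architects₂*.
*the delegates₃*: the pronoun c-commands this R-expression → coindexation would violate Principle C on *the delegates₃*.
*the senators₄*: the pronoun c-commands this R-expression → coindexation would violate Principle C on *the senators₄*.

none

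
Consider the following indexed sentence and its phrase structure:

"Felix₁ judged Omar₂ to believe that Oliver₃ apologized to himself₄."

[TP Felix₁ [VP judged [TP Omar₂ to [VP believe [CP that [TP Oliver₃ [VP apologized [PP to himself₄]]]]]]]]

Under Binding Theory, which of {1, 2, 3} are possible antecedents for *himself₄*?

*himself* is an anaphor, so Principle A applies: it must be bound in its binding domain.
Binding domain of *himself₄*: the embedded TP, whose subject is Oliver₃.
*Felix₁* c-commands the anaphor but is outside its binding domain → cannot satisfy Principle A.
*Omar₂* c-commands the anaphor but is outside its binding domain → cannot satisfy Principle A.
*Oliver₃* c-commands the anaphor within its binding domain → licit binder.

{3}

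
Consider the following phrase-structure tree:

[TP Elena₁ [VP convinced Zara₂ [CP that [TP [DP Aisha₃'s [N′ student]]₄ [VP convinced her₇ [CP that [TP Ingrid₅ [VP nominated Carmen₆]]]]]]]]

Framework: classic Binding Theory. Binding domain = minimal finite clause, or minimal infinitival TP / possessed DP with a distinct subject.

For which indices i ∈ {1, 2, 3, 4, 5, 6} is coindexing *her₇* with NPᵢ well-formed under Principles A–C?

*her* is a pronoun, so Principle B applies: it must be free in its binding domain.
Binding domain of *her₇*: the embedded TP, whose subject is [Aisha₃'s student]₄.
*Elena₁* c-commands the pronoun but from outside its binding domain, and is not c-commanded by it → coindexation permitted.
*Zara₂* c-commands the pronoun but from outside its binding domain, and is not c-commanded by it → coindexation permitted.
*Aisha₃* and the pronoun do not c-command one another → neither Principle B nor Principle C is at stake; coindexation permitted.
*[Aisha₃'s student]₄* c-commands the pronoun within its binding domain → coindexation would violate Principle B.
*Ingrid₅*: the pronoun c-commands this R-expression → coindexation would violate Principle C on *Ingrid₅*.
*Carmen₆*: the pronoun c-commands this R-expression → coindexation would violate Principle C on *Carmen₆*.

{1, 2, 3}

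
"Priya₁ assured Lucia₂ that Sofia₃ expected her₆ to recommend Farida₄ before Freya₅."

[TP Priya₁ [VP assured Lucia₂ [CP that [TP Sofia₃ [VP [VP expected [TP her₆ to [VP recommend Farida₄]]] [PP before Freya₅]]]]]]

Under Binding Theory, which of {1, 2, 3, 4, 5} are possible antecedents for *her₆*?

{1, 2, 5}

*her* is a pronoun, so Principle B applies: it must be free in its binding domain.
Binding domain of *her₆*: the embedded TP, whose subject is Sofia₃.
*Priya₁* c-commands the pronoun but from outside its binding domain, and is not c-commanded by it → coindexation permitted.
*Lucia₂* c-commands the pronoun but from outside its binding domain, and is not c-commanded by it → coindexation permitted.
*Sofia₃* c-commands the pronoun within its binding domain → coindexation would violate Principle B.
*Farida₄*: the pronoun c-commands this R-expression → coindexation would violate Principle C on *Farida₄*.
*Freya₅* and the pronoun do not c-command one another → neither Principle B nor Principle C is at stake; coindexation permitted.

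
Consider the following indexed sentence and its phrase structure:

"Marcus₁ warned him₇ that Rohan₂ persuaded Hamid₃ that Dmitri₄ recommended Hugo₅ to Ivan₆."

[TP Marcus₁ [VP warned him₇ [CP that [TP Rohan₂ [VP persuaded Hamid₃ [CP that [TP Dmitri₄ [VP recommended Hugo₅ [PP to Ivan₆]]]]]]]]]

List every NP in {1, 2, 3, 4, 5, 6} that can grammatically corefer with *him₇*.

none

*him* is a pronoun, so Principle B applies: it must be free in its binding domain.
Binding domain of *him₇*: the matrix TP, whose subject is Marcus₁.
*Marcus₁* c-commands the pronoun within its binding domain → coindexation would violate Principle B.
*Rohan₂*: the pronoun c-commands this R-expression → coindexation would violate Principle C on *Rohan₂*.
*Hamid₃*: the pronoun c-commands this R-expression → coindexation would violate Principle C on *Hamid₃*.
*Dmitri₄*: the pronoun c-commands this R-expression → coindexation would violate Principle C on *Dmitri₄*.
*Hugo₅*: the pronoun c-commands this R-expression → coindexation would violate Principle C on *Hugo₅*.
*Ivan₆*: the pronoun c-commands this R-expression → coindexation would violate Principle C on *Ivan₆*.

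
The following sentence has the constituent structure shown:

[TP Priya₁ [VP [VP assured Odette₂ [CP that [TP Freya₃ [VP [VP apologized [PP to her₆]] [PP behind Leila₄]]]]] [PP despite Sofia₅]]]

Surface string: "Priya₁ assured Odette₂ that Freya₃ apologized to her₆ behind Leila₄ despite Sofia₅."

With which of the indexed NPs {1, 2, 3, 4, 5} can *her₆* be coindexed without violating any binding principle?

*her* is a pronoun, so Principle B applies: it must be free in its binding domain.
Binding domain of *her₆*: the embedded TP, whose subject is Freya₃.
*Priya₁* c-commands the pronoun but from outside its binding domain, and is not c-commanded by it → coindexation permitted.
*Odette₂* c-commands the pronoun but from outside its binding domain, and is not c-commanded by it → coindexation permitted.
*Freya₃* c-commands the pronoun within its binding domain → coindexation would violate Principle B.
*Leila₄* and the pronoun do not c-command one another → neither Principle B nor Principle C is at stake; coindexation permitted.
*Sofia₅* and the pronoun do not c-command one another → neither Principle B nor Principle C is at stake; coindexation permitted.

{1, 2, 4, 5}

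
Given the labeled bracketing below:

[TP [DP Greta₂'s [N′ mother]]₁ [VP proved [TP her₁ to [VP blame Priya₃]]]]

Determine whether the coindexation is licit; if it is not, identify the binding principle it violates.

Principle B

The two coindexed NPs are *[Greta₂'s mother]₁* and *her₁*.
*her₁* is a pronoun. Its binding domain is the matrix TP, whose subject is [Greta₂'s mother]₁.
*[Greta₂'s mother]₁* c-commands it within that domain and carries the same index.
The pronoun is locally bound → Principle B violation.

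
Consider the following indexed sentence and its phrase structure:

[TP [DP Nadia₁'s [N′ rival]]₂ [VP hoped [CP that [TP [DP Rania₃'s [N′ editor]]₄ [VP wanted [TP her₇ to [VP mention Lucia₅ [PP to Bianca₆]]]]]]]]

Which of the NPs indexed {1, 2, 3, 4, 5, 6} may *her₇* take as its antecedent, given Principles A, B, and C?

*her* is a pronoun, so Principle B applies: it must be free in its binding domain.
Binding domain of *her₇*: the embedded TP, whose subject is [Rania₃'s editor]₄.
*Nadia₁* and the pronoun do not c-command one another → neither Principle B nor Principle C is at stake; coindexation permitted.
*[Nadia₁'s rival]₂* c-commands the pronoun but from outside its binding domain, and is not c-commanded by it → coindexation permitted.
*Rania₃* and the pronoun do not c-command one another → neither Principle B nor Principle C is at stake; coindexation permitted.
*[Rania₃'s editor]₄* c-commands the pronoun within its binding domain → coindexation would violate Principle B.
*Lucia₅*: the pronoun c-commands this R-expression → coindexation would violate Principle C on *Lucia₅*.
*Bianca₆*: the pronoun c-commands this R-expression → coindexation would violate Principle C on *Bianca₆*.

{1, 2, 3}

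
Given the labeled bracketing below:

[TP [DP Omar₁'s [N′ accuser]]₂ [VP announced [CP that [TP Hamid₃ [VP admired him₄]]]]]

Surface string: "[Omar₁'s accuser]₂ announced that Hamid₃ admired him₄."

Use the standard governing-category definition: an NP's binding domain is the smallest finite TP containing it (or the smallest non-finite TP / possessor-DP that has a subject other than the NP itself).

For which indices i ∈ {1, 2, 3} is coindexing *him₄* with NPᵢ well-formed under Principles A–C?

{1, 2}

*him* is a pronoun, so Principle B applies: it must be free in its binding domain.
Binding domain of *him₄*: the embedded TP, whose subject is Hamid₃.
*Omar₁* and the pronoun do not c-command one another → neither Principle B nor Principle C is at stake; coindexation permitted.
*[Omar₁'s accuser]₂* c-commands the pronoun but from outside its binding domain, and is not c-commanded by it → coindexation permitted.
*Hamid₃* c-commands the pronoun within its binding domain → coindexation would violate Principle B.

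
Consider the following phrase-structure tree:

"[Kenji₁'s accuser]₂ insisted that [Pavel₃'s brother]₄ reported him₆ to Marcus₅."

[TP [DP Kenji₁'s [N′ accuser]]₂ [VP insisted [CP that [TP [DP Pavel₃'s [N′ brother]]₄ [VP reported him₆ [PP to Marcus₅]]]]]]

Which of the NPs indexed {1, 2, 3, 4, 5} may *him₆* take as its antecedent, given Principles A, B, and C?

*him* is a pronoun, so Principle B applies: it must be free in its binding domain.
Binding domain of *him₆*: the embedded TP, whose subject is [Pavel₃'s brother]₄.
*Kenji₁* and the pronoun do not c-command one another → neither Principle B nor Principle C is at stake; coindexation permitted.
*[Kenji₁'s accuser]₂* c-commands the pronoun but from outside its binding domain, and is not c-commanded by it → coindexation permitted.
*Pavel₃* and the pronoun do not c-command one another → neither Principle B nor Principle C is at stake; coindexation permitted.
*[Pavel₃'s brother]₄* c-commands the pronoun within its binding domain → coindexation would violate Principle B.
*Marcus₅*: the pronoun c-commands this R-expression → coindexation would violate Principle C on *Marcus₅*.

{1, 2, 3}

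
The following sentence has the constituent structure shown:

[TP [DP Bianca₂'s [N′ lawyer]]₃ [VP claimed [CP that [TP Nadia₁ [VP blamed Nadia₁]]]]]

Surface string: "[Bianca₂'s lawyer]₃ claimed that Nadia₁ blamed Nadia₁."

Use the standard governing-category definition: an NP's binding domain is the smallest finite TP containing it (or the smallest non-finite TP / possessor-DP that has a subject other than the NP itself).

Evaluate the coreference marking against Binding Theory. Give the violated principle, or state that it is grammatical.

Principle C

The two coindexed NPs are *Nadia₁* (the lower occurrence) and *Nadia₁* (the higher occurrence).
*Nadia₁* (the lower occurrence) is an R-expression. Principle C requires it to be free everywhere.
*Nadia₁* (the higher occurrence) c-commands it and carries the same index.
The R-expression is bound → Principle C violation.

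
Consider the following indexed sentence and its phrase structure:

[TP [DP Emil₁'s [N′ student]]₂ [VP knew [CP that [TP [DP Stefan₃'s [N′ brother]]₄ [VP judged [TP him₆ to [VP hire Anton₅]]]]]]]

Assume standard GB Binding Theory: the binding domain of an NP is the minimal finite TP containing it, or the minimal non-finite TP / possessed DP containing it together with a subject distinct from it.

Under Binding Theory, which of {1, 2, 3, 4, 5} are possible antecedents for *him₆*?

*him* is a pronoun, so Principle B applies: it must be free in its binding domain.
Binding domain of *him₆*: the embedded TP, whose subject is [Stefan₃'s brother]₄.
*Emil₁* and the pronoun do not c-command one another → neither Principle B nor Principle C is at stake; coindexation permitted.
*[Emil₁'s student]₂* c-commands the pronoun but from outside its binding domain, and is not c-commanded by it → coindexation permitted.
*Stefan₃* and the pronoun do not c-command one another → neither Principle B nor Principle C is at stake; coindexation permitted.
*[Stefan₃'s brother]₄* c-commands the pronoun within its binding domain → coindexation would violate Principle B.
*Anton₅*: the pronoun c-commands this R-expression → coindexation would violate Principle C on *Anton₅*.

{1, 2, 3}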